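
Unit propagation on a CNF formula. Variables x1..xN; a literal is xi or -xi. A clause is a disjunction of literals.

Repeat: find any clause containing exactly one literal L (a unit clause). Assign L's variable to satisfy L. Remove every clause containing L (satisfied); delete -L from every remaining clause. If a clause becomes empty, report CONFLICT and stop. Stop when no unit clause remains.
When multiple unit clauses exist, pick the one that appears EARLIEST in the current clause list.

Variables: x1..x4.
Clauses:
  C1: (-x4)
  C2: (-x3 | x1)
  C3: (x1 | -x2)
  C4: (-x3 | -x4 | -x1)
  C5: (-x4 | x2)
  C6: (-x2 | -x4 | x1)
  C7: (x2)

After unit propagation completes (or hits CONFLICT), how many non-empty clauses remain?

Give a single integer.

Answer: 0

Derivation:
unit clause [-4] forces x4=F; simplify:
  satisfied 4 clause(s); 3 remain; assigned so far: [4]
unit clause [2] forces x2=T; simplify:
  drop -2 from [1, -2] -> [1]
  satisfied 1 clause(s); 2 remain; assigned so far: [2, 4]
unit clause [1] forces x1=T; simplify:
  satisfied 2 clause(s); 0 remain; assigned so far: [1, 2, 4]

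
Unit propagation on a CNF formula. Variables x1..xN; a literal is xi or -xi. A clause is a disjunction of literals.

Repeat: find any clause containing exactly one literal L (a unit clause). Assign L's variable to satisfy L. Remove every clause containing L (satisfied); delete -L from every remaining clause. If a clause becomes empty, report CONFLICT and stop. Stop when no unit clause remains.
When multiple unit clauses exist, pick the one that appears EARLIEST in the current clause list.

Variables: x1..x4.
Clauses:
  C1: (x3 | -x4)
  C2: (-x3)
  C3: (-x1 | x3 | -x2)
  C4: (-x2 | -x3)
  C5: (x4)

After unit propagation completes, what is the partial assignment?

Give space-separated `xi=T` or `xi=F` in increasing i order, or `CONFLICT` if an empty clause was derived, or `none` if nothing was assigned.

Answer: CONFLICT

Derivation:
unit clause [-3] forces x3=F; simplify:
  drop 3 from [3, -4] -> [-4]
  drop 3 from [-1, 3, -2] -> [-1, -2]
  satisfied 2 clause(s); 3 remain; assigned so far: [3]
unit clause [-4] forces x4=F; simplify:
  drop 4 from [4] -> [] (empty!)
  satisfied 1 clause(s); 2 remain; assigned so far: [3, 4]
CONFLICT (empty clause)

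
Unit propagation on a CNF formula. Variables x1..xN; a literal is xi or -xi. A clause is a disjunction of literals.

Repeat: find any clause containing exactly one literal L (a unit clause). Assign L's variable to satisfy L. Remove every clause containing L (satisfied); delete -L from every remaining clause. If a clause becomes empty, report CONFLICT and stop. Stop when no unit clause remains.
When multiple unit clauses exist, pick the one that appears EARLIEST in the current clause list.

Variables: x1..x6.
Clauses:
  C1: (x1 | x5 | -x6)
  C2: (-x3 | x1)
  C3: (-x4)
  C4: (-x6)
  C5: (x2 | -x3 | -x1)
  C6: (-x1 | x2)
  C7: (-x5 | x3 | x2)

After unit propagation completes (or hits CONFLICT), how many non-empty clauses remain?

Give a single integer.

unit clause [-4] forces x4=F; simplify:
  satisfied 1 clause(s); 6 remain; assigned so far: [4]
unit clause [-6] forces x6=F; simplify:
  satisfied 2 clause(s); 4 remain; assigned so far: [4, 6]

Answer: 4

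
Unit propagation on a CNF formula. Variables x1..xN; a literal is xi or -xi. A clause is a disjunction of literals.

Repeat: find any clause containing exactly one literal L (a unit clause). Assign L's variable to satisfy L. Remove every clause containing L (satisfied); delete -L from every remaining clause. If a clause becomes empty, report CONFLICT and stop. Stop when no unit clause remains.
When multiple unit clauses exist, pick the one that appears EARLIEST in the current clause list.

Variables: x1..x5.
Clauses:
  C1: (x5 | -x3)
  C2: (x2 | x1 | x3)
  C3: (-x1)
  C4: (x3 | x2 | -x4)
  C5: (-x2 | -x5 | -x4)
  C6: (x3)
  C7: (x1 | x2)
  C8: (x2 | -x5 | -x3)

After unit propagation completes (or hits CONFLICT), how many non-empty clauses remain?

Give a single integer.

unit clause [-1] forces x1=F; simplify:
  drop 1 from [2, 1, 3] -> [2, 3]
  drop 1 from [1, 2] -> [2]
  satisfied 1 clause(s); 7 remain; assigned so far: [1]
unit clause [3] forces x3=T; simplify:
  drop -3 from [5, -3] -> [5]
  drop -3 from [2, -5, -3] -> [2, -5]
  satisfied 3 clause(s); 4 remain; assigned so far: [1, 3]
unit clause [5] forces x5=T; simplify:
  drop -5 from [-2, -5, -4] -> [-2, -4]
  drop -5 from [2, -5] -> [2]
  satisfied 1 clause(s); 3 remain; assigned so far: [1, 3, 5]
unit clause [2] forces x2=T; simplify:
  drop -2 from [-2, -4] -> [-4]
  satisfied 2 clause(s); 1 remain; assigned so far: [1, 2, 3, 5]
unit clause [-4] forces x4=F; simplify:
  satisfied 1 clause(s); 0 remain; assigned so far: [1, 2, 3, 4, 5]

Answer: 0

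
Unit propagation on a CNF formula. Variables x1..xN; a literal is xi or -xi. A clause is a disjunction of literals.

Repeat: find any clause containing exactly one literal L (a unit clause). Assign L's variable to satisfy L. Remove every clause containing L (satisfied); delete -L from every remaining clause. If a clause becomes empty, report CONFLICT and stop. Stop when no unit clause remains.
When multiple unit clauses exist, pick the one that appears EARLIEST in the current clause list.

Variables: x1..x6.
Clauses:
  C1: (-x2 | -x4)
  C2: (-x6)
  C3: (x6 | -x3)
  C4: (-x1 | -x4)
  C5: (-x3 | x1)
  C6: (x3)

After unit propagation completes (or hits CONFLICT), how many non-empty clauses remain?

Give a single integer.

Answer: 2

Derivation:
unit clause [-6] forces x6=F; simplify:
  drop 6 from [6, -3] -> [-3]
  satisfied 1 clause(s); 5 remain; assigned so far: [6]
unit clause [-3] forces x3=F; simplify:
  drop 3 from [3] -> [] (empty!)
  satisfied 2 clause(s); 3 remain; assigned so far: [3, 6]
CONFLICT (empty clause)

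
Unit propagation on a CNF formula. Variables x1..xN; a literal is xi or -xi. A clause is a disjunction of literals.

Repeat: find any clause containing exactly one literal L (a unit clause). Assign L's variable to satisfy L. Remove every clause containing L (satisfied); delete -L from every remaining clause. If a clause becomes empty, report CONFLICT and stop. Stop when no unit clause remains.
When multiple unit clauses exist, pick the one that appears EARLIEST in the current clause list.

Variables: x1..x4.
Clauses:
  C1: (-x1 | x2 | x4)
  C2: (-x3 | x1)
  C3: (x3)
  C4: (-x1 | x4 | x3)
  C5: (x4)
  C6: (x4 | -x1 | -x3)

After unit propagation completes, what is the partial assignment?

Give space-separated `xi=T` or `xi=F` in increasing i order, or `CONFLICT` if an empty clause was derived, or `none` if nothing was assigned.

unit clause [3] forces x3=T; simplify:
  drop -3 from [-3, 1] -> [1]
  drop -3 from [4, -1, -3] -> [4, -1]
  satisfied 2 clause(s); 4 remain; assigned so far: [3]
unit clause [1] forces x1=T; simplify:
  drop -1 from [-1, 2, 4] -> [2, 4]
  drop -1 from [4, -1] -> [4]
  satisfied 1 clause(s); 3 remain; assigned so far: [1, 3]
unit clause [4] forces x4=T; simplify:
  satisfied 3 clause(s); 0 remain; assigned so far: [1, 3, 4]

Answer: x1=T x3=T x4=T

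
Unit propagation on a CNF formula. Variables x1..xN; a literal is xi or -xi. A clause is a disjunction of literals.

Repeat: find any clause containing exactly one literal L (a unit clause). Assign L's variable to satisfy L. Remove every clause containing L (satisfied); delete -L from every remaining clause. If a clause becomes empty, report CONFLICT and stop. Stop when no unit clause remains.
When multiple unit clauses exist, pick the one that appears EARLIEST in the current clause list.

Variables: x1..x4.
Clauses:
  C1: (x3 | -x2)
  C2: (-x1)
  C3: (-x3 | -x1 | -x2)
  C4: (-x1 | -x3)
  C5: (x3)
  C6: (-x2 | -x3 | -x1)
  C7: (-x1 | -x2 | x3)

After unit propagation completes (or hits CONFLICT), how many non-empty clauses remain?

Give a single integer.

Answer: 0

Derivation:
unit clause [-1] forces x1=F; simplify:
  satisfied 5 clause(s); 2 remain; assigned so far: [1]
unit clause [3] forces x3=T; simplify:
  satisfied 2 clause(s); 0 remain; assigned so far: [1, 3]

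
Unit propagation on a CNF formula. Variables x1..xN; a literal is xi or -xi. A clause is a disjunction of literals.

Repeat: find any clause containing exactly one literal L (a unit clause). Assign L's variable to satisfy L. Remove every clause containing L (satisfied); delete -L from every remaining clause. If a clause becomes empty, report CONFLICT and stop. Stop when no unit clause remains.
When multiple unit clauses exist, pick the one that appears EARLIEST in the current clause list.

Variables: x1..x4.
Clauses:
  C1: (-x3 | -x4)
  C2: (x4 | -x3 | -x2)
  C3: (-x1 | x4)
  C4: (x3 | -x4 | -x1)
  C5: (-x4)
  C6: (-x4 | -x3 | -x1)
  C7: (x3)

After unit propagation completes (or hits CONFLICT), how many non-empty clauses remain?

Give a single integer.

unit clause [-4] forces x4=F; simplify:
  drop 4 from [4, -3, -2] -> [-3, -2]
  drop 4 from [-1, 4] -> [-1]
  satisfied 4 clause(s); 3 remain; assigned so far: [4]
unit clause [-1] forces x1=F; simplify:
  satisfied 1 clause(s); 2 remain; assigned so far: [1, 4]
unit clause [3] forces x3=T; simplify:
  drop -3 from [-3, -2] -> [-2]
  satisfied 1 clause(s); 1 remain; assigned so far: [1, 3, 4]
unit clause [-2] forces x2=F; simplify:
  satisfied 1 clause(s); 0 remain; assigned so far: [1, 2, 3, 4]

Answer: 0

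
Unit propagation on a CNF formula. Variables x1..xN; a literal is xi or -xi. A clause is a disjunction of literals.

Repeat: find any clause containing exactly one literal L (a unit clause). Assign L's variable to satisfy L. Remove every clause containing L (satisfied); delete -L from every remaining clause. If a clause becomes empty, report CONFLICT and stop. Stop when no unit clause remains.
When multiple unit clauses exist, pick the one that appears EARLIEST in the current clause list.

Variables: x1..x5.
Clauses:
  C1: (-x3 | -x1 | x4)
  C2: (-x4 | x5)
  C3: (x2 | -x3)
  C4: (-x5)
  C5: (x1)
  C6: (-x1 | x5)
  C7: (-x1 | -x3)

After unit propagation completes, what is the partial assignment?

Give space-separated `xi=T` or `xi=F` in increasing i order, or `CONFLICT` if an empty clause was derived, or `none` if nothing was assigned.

Answer: CONFLICT

Derivation:
unit clause [-5] forces x5=F; simplify:
  drop 5 from [-4, 5] -> [-4]
  drop 5 from [-1, 5] -> [-1]
  satisfied 1 clause(s); 6 remain; assigned so far: [5]
unit clause [-4] forces x4=F; simplify:
  drop 4 from [-3, -1, 4] -> [-3, -1]
  satisfied 1 clause(s); 5 remain; assigned so far: [4, 5]
unit clause [1] forces x1=T; simplify:
  drop -1 from [-3, -1] -> [-3]
  drop -1 from [-1] -> [] (empty!)
  drop -1 from [-1, -3] -> [-3]
  satisfied 1 clause(s); 4 remain; assigned so far: [1, 4, 5]
CONFLICT (empty clause)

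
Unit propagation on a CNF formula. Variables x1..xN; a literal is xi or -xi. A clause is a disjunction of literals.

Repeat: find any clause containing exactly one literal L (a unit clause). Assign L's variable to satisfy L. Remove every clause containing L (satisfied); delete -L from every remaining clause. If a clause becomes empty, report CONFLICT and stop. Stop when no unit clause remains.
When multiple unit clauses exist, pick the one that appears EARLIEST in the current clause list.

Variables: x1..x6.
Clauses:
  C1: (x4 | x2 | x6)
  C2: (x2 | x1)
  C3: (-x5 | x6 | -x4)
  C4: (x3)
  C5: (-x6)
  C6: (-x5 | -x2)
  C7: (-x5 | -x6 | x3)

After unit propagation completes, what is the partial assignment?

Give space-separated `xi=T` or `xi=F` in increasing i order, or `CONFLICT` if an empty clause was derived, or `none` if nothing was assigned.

Answer: x3=T x6=F

Derivation:
unit clause [3] forces x3=T; simplify:
  satisfied 2 clause(s); 5 remain; assigned so far: [3]
unit clause [-6] forces x6=F; simplify:
  drop 6 from [4, 2, 6] -> [4, 2]
  drop 6 from [-5, 6, -4] -> [-5, -4]
  satisfied 1 clause(s); 4 remain; assigned so far: [3, 6]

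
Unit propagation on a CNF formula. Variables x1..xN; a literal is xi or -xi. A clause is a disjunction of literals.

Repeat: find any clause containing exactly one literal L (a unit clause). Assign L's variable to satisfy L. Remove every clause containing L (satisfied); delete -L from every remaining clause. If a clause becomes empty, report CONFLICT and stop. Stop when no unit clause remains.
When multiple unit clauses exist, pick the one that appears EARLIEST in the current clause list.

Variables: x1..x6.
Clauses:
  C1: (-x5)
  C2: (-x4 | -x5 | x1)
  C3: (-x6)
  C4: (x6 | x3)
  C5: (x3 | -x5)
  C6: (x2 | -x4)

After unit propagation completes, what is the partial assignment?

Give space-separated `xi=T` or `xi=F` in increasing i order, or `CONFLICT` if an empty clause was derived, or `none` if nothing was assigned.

unit clause [-5] forces x5=F; simplify:
  satisfied 3 clause(s); 3 remain; assigned so far: [5]
unit clause [-6] forces x6=F; simplify:
  drop 6 from [6, 3] -> [3]
  satisfied 1 clause(s); 2 remain; assigned so far: [5, 6]
unit clause [3] forces x3=T; simplify:
  satisfied 1 clause(s); 1 remain; assigned so far: [3, 5, 6]

Answer: x3=T x5=F x6=F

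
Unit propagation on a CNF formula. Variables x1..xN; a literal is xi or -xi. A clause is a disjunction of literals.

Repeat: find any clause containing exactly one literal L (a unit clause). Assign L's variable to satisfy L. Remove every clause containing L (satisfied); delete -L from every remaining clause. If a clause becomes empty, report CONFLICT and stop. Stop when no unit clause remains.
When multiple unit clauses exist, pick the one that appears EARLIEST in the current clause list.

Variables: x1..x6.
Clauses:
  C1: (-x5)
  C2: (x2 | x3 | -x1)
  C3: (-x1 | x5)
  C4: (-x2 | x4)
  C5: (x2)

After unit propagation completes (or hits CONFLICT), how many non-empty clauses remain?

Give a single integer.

Answer: 0

Derivation:
unit clause [-5] forces x5=F; simplify:
  drop 5 from [-1, 5] -> [-1]
  satisfied 1 clause(s); 4 remain; assigned so far: [5]
unit clause [-1] forces x1=F; simplify:
  satisfied 2 clause(s); 2 remain; assigned so far: [1, 5]
unit clause [2] forces x2=T; simplify:
  drop -2 from [-2, 4] -> [4]
  satisfied 1 clause(s); 1 remain; assigned so far: [1, 2, 5]
unit clause [4] forces x4=T; simplify:
  satisfied 1 clause(s); 0 remain; assigned so far: [1, 2, 4, 5]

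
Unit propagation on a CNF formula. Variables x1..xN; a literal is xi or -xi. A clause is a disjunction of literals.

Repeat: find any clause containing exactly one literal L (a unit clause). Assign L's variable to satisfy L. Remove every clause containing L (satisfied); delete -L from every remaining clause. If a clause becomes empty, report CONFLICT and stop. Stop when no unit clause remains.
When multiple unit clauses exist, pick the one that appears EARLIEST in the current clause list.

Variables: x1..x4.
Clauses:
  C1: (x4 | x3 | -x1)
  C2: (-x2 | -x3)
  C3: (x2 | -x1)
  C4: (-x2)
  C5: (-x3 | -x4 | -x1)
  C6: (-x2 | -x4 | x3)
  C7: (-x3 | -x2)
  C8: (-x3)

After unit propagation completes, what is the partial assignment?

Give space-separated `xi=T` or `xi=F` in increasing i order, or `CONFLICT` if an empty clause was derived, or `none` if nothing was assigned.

unit clause [-2] forces x2=F; simplify:
  drop 2 from [2, -1] -> [-1]
  satisfied 4 clause(s); 4 remain; assigned so far: [2]
unit clause [-1] forces x1=F; simplify:
  satisfied 3 clause(s); 1 remain; assigned so far: [1, 2]
unit clause [-3] forces x3=F; simplify:
  satisfied 1 clause(s); 0 remain; assigned so far: [1, 2, 3]

Answer: x1=F x2=F x3=F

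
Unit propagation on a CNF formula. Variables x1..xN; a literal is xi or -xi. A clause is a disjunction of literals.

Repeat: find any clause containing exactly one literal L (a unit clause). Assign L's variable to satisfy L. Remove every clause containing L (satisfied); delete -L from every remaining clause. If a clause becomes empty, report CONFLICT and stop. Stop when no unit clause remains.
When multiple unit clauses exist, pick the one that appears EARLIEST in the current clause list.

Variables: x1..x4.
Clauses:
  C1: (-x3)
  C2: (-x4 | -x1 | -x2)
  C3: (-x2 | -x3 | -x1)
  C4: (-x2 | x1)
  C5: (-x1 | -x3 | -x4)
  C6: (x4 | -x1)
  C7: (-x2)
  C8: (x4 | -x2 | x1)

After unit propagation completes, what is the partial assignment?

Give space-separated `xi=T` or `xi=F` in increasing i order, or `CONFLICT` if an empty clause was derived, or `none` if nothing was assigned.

Answer: x2=F x3=F

Derivation:
unit clause [-3] forces x3=F; simplify:
  satisfied 3 clause(s); 5 remain; assigned so far: [3]
unit clause [-2] forces x2=F; simplify:
  satisfied 4 clause(s); 1 remain; assigned so far: [2, 3]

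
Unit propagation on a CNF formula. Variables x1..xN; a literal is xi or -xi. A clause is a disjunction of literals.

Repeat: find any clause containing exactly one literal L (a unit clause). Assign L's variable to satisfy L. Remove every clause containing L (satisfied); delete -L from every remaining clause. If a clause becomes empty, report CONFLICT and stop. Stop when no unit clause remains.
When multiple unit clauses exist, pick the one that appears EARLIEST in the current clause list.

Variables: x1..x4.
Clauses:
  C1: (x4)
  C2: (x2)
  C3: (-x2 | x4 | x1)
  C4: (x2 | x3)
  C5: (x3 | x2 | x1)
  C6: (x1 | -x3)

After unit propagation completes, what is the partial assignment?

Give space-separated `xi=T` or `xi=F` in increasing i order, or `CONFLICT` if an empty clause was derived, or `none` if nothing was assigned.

unit clause [4] forces x4=T; simplify:
  satisfied 2 clause(s); 4 remain; assigned so far: [4]
unit clause [2] forces x2=T; simplify:
  satisfied 3 clause(s); 1 remain; assigned so far: [2, 4]

Answer: x2=T x4=T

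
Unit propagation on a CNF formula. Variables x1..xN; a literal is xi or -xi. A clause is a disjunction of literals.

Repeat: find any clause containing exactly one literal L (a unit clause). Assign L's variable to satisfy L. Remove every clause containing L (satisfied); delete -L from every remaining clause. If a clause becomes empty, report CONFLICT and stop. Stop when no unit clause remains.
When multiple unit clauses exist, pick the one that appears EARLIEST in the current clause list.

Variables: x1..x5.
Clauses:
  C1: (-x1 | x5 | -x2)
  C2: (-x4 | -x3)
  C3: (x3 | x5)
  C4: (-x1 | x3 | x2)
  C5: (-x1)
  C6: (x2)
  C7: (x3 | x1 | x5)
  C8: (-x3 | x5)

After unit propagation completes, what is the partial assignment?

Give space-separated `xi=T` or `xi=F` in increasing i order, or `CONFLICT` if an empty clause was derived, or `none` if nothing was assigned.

Answer: x1=F x2=T

Derivation:
unit clause [-1] forces x1=F; simplify:
  drop 1 from [3, 1, 5] -> [3, 5]
  satisfied 3 clause(s); 5 remain; assigned so far: [1]
unit clause [2] forces x2=T; simplify:
  satisfied 1 clause(s); 4 remain; assigned so far: [1, 2]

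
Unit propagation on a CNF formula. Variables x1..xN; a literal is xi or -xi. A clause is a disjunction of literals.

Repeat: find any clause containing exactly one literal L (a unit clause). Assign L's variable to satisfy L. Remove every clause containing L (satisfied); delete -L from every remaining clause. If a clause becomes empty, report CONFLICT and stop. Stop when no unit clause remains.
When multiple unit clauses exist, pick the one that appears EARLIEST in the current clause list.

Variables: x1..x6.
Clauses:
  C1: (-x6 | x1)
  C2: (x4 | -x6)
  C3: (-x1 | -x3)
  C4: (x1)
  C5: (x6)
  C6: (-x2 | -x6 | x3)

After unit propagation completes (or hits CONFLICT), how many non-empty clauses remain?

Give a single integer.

unit clause [1] forces x1=T; simplify:
  drop -1 from [-1, -3] -> [-3]
  satisfied 2 clause(s); 4 remain; assigned so far: [1]
unit clause [-3] forces x3=F; simplify:
  drop 3 from [-2, -6, 3] -> [-2, -6]
  satisfied 1 clause(s); 3 remain; assigned so far: [1, 3]
unit clause [6] forces x6=T; simplify:
  drop -6 from [4, -6] -> [4]
  drop -6 from [-2, -6] -> [-2]
  satisfied 1 clause(s); 2 remain; assigned so far: [1, 3, 6]
unit clause [4] forces x4=T; simplify:
  satisfied 1 clause(s); 1 remain; assigned so far: [1, 3, 4, 6]
unit clause [-2] forces x2=F; simplify:
  satisfied 1 clause(s); 0 remain; assigned so far: [1, 2, 3, 4, 6]

Answer: 0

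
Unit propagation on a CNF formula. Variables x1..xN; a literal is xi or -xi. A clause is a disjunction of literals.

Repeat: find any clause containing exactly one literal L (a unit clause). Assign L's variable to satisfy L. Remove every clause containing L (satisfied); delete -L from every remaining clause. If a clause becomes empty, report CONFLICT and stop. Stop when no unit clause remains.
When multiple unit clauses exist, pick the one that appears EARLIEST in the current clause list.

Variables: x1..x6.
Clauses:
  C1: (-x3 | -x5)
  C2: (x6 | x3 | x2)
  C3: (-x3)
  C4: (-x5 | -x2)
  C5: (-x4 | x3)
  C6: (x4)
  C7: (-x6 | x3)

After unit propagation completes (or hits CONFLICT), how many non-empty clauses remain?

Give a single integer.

unit clause [-3] forces x3=F; simplify:
  drop 3 from [6, 3, 2] -> [6, 2]
  drop 3 from [-4, 3] -> [-4]
  drop 3 from [-6, 3] -> [-6]
  satisfied 2 clause(s); 5 remain; assigned so far: [3]
unit clause [-4] forces x4=F; simplify:
  drop 4 from [4] -> [] (empty!)
  satisfied 1 clause(s); 4 remain; assigned so far: [3, 4]
CONFLICT (empty clause)

Answer: 3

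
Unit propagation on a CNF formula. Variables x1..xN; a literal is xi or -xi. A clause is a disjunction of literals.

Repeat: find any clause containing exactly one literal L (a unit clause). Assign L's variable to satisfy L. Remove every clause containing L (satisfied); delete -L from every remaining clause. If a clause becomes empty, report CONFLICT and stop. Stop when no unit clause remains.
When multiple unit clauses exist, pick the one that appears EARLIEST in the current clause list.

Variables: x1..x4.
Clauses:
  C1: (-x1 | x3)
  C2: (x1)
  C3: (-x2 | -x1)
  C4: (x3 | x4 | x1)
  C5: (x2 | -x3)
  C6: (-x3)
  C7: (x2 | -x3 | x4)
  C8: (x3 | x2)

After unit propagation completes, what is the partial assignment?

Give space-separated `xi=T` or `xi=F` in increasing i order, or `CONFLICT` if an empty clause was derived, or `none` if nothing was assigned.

unit clause [1] forces x1=T; simplify:
  drop -1 from [-1, 3] -> [3]
  drop -1 from [-2, -1] -> [-2]
  satisfied 2 clause(s); 6 remain; assigned so far: [1]
unit clause [3] forces x3=T; simplify:
  drop -3 from [2, -3] -> [2]
  drop -3 from [-3] -> [] (empty!)
  drop -3 from [2, -3, 4] -> [2, 4]
  satisfied 2 clause(s); 4 remain; assigned so far: [1, 3]
CONFLICT (empty clause)

Answer: CONFLICT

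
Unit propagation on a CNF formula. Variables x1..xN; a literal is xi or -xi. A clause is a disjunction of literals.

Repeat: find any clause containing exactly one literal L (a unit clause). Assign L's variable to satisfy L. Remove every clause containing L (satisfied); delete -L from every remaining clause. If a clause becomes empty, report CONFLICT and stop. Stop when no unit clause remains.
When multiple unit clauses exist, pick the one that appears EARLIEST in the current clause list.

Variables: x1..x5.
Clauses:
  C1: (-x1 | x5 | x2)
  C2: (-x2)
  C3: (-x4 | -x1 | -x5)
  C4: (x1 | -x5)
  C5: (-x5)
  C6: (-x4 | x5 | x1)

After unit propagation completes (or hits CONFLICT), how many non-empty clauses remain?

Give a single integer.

unit clause [-2] forces x2=F; simplify:
  drop 2 from [-1, 5, 2] -> [-1, 5]
  satisfied 1 clause(s); 5 remain; assigned so far: [2]
unit clause [-5] forces x5=F; simplify:
  drop 5 from [-1, 5] -> [-1]
  drop 5 from [-4, 5, 1] -> [-4, 1]
  satisfied 3 clause(s); 2 remain; assigned so far: [2, 5]
unit clause [-1] forces x1=F; simplify:
  drop 1 from [-4, 1] -> [-4]
  satisfied 1 clause(s); 1 remain; assigned so far: [1, 2, 5]
unit clause [-4] forces x4=F; simplify:
  satisfied 1 clause(s); 0 remain; assigned so far: [1, 2, 4, 5]

Answer: 0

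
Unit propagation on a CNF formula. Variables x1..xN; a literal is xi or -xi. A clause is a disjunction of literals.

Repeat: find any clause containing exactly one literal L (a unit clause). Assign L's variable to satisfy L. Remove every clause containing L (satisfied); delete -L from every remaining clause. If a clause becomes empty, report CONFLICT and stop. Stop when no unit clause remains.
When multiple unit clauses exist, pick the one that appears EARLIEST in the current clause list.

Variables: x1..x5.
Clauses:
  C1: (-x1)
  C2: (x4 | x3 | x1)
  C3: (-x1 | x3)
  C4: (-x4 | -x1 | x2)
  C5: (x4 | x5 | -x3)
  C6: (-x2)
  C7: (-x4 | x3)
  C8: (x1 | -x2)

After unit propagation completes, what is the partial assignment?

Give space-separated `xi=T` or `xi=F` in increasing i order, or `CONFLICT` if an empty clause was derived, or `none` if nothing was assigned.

Answer: x1=F x2=F

Derivation:
unit clause [-1] forces x1=F; simplify:
  drop 1 from [4, 3, 1] -> [4, 3]
  drop 1 from [1, -2] -> [-2]
  satisfied 3 clause(s); 5 remain; assigned so far: [1]
unit clause [-2] forces x2=F; simplify:
  satisfied 2 clause(s); 3 remain; assigned so far: [1, 2]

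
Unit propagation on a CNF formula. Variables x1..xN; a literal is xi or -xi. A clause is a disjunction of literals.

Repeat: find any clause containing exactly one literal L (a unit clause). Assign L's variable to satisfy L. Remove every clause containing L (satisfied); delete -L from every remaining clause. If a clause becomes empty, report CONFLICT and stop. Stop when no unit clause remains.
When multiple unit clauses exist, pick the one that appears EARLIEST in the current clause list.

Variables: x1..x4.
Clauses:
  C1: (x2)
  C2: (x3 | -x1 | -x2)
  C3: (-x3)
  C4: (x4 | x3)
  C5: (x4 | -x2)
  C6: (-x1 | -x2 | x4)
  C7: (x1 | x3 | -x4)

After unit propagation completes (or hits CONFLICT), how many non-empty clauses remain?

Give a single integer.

unit clause [2] forces x2=T; simplify:
  drop -2 from [3, -1, -2] -> [3, -1]
  drop -2 from [4, -2] -> [4]
  drop -2 from [-1, -2, 4] -> [-1, 4]
  satisfied 1 clause(s); 6 remain; assigned so far: [2]
unit clause [-3] forces x3=F; simplify:
  drop 3 from [3, -1] -> [-1]
  drop 3 from [4, 3] -> [4]
  drop 3 from [1, 3, -4] -> [1, -4]
  satisfied 1 clause(s); 5 remain; assigned so far: [2, 3]
unit clause [-1] forces x1=F; simplify:
  drop 1 from [1, -4] -> [-4]
  satisfied 2 clause(s); 3 remain; assigned so far: [1, 2, 3]
unit clause [4] forces x4=T; simplify:
  drop -4 from [-4] -> [] (empty!)
  satisfied 2 clause(s); 1 remain; assigned so far: [1, 2, 3, 4]
CONFLICT (empty clause)

Answer: 0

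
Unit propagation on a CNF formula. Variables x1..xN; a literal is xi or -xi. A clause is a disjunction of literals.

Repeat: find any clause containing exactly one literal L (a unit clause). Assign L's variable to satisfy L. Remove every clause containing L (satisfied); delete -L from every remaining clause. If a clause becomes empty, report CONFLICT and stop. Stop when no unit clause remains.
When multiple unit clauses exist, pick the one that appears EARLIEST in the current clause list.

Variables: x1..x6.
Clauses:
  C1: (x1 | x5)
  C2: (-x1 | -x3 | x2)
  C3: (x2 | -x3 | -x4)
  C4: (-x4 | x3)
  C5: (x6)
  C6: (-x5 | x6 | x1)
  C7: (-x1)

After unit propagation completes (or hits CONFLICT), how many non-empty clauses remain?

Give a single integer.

Answer: 2

Derivation:
unit clause [6] forces x6=T; simplify:
  satisfied 2 clause(s); 5 remain; assigned so far: [6]
unit clause [-1] forces x1=F; simplify:
  drop 1 from [1, 5] -> [5]
  satisfied 2 clause(s); 3 remain; assigned so far: [1, 6]
unit clause [5] forces x5=T; simplify:
  satisfied 1 clause(s); 2 remain; assigned so far: [1, 5, 6]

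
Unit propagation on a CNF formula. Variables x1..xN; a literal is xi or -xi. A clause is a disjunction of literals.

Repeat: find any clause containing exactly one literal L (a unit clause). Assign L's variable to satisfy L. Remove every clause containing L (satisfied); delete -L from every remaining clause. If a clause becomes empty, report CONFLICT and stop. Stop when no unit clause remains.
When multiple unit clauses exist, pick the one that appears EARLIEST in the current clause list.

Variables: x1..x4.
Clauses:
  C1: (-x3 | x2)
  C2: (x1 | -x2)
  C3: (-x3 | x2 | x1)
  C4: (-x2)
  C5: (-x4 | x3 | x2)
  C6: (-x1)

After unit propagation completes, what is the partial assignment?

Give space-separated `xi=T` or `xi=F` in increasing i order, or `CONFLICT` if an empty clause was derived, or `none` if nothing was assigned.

unit clause [-2] forces x2=F; simplify:
  drop 2 from [-3, 2] -> [-3]
  drop 2 from [-3, 2, 1] -> [-3, 1]
  drop 2 from [-4, 3, 2] -> [-4, 3]
  satisfied 2 clause(s); 4 remain; assigned so far: [2]
unit clause [-3] forces x3=F; simplify:
  drop 3 from [-4, 3] -> [-4]
  satisfied 2 clause(s); 2 remain; assigned so far: [2, 3]
unit clause [-4] forces x4=F; simplify:
  satisfied 1 clause(s); 1 remain; assigned so far: [2, 3, 4]
unit clause [-1] forces x1=F; simplify:
  satisfied 1 clause(s); 0 remain; assigned so far: [1, 2, 3, 4]

Answer: x1=F x2=F x3=F x4=F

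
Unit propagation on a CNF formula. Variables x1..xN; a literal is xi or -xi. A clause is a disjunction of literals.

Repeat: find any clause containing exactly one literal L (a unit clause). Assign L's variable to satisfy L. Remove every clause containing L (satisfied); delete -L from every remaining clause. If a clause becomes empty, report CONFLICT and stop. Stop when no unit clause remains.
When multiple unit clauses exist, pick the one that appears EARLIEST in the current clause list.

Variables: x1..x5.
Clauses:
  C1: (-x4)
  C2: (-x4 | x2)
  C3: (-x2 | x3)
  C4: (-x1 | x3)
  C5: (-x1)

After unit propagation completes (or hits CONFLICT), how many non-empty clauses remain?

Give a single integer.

Answer: 1

Derivation:
unit clause [-4] forces x4=F; simplify:
  satisfied 2 clause(s); 3 remain; assigned so far: [4]
unit clause [-1] forces x1=F; simplify:
  satisfied 2 clause(s); 1 remain; assigned so far: [1, 4]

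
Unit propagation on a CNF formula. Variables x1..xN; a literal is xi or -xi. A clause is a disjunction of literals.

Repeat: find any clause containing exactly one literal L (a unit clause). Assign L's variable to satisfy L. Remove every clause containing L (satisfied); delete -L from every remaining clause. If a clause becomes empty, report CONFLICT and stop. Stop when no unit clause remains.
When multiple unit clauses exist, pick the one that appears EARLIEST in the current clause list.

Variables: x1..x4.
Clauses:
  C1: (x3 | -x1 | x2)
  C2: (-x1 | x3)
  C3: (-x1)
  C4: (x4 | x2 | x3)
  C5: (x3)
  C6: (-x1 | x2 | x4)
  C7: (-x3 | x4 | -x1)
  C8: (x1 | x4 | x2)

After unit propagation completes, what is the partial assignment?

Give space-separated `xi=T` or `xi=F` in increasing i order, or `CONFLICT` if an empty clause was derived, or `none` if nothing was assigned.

unit clause [-1] forces x1=F; simplify:
  drop 1 from [1, 4, 2] -> [4, 2]
  satisfied 5 clause(s); 3 remain; assigned so far: [1]
unit clause [3] forces x3=T; simplify:
  satisfied 2 clause(s); 1 remain; assigned so far: [1, 3]

Answer: x1=F x3=T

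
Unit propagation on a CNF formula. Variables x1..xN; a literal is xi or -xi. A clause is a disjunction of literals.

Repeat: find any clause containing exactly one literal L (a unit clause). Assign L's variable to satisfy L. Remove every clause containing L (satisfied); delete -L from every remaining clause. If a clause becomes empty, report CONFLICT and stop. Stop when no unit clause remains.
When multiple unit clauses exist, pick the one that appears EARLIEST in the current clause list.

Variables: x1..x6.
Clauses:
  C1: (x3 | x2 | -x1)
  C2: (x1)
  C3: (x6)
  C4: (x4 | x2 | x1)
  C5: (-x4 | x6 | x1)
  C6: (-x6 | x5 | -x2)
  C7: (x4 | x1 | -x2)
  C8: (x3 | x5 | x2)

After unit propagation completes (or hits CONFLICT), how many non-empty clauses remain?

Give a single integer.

unit clause [1] forces x1=T; simplify:
  drop -1 from [3, 2, -1] -> [3, 2]
  satisfied 4 clause(s); 4 remain; assigned so far: [1]
unit clause [6] forces x6=T; simplify:
  drop -6 from [-6, 5, -2] -> [5, -2]
  satisfied 1 clause(s); 3 remain; assigned so far: [1, 6]

Answer: 3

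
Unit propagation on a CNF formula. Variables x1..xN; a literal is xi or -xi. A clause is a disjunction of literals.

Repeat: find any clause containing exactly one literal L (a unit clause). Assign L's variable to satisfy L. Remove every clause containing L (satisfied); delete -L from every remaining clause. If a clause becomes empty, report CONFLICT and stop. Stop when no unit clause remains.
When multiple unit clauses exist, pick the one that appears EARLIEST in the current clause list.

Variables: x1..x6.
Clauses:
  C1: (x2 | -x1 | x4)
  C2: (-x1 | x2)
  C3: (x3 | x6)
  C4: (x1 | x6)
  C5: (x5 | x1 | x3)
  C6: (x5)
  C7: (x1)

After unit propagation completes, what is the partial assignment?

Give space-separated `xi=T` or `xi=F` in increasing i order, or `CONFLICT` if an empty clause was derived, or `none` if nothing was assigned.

Answer: x1=T x2=T x5=T

Derivation:
unit clause [5] forces x5=T; simplify:
  satisfied 2 clause(s); 5 remain; assigned so far: [5]
unit clause [1] forces x1=T; simplify:
  drop -1 from [2, -1, 4] -> [2, 4]
  drop -1 from [-1, 2] -> [2]
  satisfied 2 clause(s); 3 remain; assigned so far: [1, 5]
unit clause [2] forces x2=T; simplify:
  satisfied 2 clause(s); 1 remain; assigned so far: [1, 2, 5]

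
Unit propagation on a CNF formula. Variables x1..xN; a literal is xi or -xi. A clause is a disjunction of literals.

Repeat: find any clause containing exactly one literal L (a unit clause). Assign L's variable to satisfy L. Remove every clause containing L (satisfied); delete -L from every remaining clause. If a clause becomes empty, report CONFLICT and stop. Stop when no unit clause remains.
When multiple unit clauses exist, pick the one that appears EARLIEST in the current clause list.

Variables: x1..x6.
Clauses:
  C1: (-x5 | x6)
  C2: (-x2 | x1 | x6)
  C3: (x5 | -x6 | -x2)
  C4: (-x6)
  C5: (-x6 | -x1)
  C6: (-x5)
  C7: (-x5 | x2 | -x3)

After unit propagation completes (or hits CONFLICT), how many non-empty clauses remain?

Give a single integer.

unit clause [-6] forces x6=F; simplify:
  drop 6 from [-5, 6] -> [-5]
  drop 6 from [-2, 1, 6] -> [-2, 1]
  satisfied 3 clause(s); 4 remain; assigned so far: [6]
unit clause [-5] forces x5=F; simplify:
  satisfied 3 clause(s); 1 remain; assigned so far: [5, 6]

Answer: 1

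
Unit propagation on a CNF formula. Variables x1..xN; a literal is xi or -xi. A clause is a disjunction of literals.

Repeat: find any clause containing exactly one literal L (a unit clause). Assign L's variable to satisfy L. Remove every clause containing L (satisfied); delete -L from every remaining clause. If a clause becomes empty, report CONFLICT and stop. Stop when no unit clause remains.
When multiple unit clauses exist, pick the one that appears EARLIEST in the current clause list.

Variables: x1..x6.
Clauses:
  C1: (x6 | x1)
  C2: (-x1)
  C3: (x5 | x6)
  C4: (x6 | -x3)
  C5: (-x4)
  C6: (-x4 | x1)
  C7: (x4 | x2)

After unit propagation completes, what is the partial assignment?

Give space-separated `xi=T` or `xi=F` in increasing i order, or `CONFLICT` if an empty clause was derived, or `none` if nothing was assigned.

Answer: x1=F x2=T x4=F x6=T

Derivation:
unit clause [-1] forces x1=F; simplify:
  drop 1 from [6, 1] -> [6]
  drop 1 from [-4, 1] -> [-4]
  satisfied 1 clause(s); 6 remain; assigned so far: [1]
unit clause [6] forces x6=T; simplify:
  satisfied 3 clause(s); 3 remain; assigned so far: [1, 6]
unit clause [-4] forces x4=F; simplify:
  drop 4 from [4, 2] -> [2]
  satisfied 2 clause(s); 1 remain; assigned so far: [1, 4, 6]
unit clause [2] forces x2=T; simplify:
  satisfied 1 clause(s); 0 remain; assigned so far: [1, 2, 4, 6]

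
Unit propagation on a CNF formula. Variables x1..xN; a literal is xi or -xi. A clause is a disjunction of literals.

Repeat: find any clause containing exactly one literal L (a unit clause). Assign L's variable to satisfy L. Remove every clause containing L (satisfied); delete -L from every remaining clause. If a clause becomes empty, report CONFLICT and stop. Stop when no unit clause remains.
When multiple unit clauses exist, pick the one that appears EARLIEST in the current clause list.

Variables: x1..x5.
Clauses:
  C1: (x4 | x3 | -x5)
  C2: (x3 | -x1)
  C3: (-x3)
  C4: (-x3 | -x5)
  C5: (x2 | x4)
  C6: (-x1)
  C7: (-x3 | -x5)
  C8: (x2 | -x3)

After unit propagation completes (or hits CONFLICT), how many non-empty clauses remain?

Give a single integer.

Answer: 2

Derivation:
unit clause [-3] forces x3=F; simplify:
  drop 3 from [4, 3, -5] -> [4, -5]
  drop 3 from [3, -1] -> [-1]
  satisfied 4 clause(s); 4 remain; assigned so far: [3]
unit clause [-1] forces x1=F; simplify:
  satisfied 2 clause(s); 2 remain; assigned so far: [1, 3]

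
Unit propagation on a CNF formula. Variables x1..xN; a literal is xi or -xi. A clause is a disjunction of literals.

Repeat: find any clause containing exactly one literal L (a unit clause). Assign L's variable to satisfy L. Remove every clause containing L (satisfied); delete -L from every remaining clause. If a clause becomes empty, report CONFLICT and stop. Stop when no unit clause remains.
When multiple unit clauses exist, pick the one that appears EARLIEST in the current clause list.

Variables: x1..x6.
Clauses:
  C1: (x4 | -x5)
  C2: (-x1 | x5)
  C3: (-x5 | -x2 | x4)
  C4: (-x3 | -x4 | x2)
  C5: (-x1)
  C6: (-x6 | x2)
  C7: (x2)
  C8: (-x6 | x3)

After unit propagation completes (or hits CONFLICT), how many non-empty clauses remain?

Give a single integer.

Answer: 3

Derivation:
unit clause [-1] forces x1=F; simplify:
  satisfied 2 clause(s); 6 remain; assigned so far: [1]
unit clause [2] forces x2=T; simplify:
  drop -2 from [-5, -2, 4] -> [-5, 4]
  satisfied 3 clause(s); 3 remain; assigned so far: [1, 2]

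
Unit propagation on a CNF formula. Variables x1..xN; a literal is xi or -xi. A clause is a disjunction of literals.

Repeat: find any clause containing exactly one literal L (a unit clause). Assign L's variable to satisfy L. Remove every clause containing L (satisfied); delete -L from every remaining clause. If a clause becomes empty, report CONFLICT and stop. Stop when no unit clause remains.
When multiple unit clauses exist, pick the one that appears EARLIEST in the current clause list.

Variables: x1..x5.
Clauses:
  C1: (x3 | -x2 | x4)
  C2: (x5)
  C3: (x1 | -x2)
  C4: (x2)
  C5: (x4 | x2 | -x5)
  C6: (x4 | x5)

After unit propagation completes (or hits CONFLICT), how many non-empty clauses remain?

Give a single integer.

Answer: 1

Derivation:
unit clause [5] forces x5=T; simplify:
  drop -5 from [4, 2, -5] -> [4, 2]
  satisfied 2 clause(s); 4 remain; assigned so far: [5]
unit clause [2] forces x2=T; simplify:
  drop -2 from [3, -2, 4] -> [3, 4]
  drop -2 from [1, -2] -> [1]
  satisfied 2 clause(s); 2 remain; assigned so far: [2, 5]
unit clause [1] forces x1=T; simplify:
  satisfied 1 clause(s); 1 remain; assigned so far: [1, 2, 5]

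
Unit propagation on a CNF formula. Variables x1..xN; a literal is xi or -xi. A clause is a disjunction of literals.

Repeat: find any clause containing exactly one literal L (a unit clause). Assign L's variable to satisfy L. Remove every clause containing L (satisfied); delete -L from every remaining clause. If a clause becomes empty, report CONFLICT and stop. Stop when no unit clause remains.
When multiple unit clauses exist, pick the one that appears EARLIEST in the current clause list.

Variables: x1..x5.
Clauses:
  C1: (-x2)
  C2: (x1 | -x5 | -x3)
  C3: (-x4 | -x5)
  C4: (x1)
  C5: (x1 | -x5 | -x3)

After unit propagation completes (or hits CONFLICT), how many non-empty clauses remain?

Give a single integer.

Answer: 1

Derivation:
unit clause [-2] forces x2=F; simplify:
  satisfied 1 clause(s); 4 remain; assigned so far: [2]
unit clause [1] forces x1=T; simplify:
  satisfied 3 clause(s); 1 remain; assigned so far: [1, 2]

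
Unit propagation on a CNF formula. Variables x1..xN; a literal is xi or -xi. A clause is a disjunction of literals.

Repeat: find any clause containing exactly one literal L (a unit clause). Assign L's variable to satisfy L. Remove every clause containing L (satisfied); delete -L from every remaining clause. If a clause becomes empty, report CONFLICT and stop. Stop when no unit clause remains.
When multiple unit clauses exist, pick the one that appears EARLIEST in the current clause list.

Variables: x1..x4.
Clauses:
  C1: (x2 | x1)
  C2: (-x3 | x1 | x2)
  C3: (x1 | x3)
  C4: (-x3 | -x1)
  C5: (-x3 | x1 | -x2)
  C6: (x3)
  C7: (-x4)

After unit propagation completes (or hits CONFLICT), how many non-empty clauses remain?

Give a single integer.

unit clause [3] forces x3=T; simplify:
  drop -3 from [-3, 1, 2] -> [1, 2]
  drop -3 from [-3, -1] -> [-1]
  drop -3 from [-3, 1, -2] -> [1, -2]
  satisfied 2 clause(s); 5 remain; assigned so far: [3]
unit clause [-1] forces x1=F; simplify:
  drop 1 from [2, 1] -> [2]
  drop 1 from [1, 2] -> [2]
  drop 1 from [1, -2] -> [-2]
  satisfied 1 clause(s); 4 remain; assigned so far: [1, 3]
unit clause [2] forces x2=T; simplify:
  drop -2 from [-2] -> [] (empty!)
  satisfied 2 clause(s); 2 remain; assigned so far: [1, 2, 3]
CONFLICT (empty clause)

Answer: 1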